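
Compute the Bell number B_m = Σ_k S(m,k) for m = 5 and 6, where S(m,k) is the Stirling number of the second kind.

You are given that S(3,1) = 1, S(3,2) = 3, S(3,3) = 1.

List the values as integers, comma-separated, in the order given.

[4] T[4,1]:1*1+0=1 · T[4,2]:2*3+1=7 · T[4,3]:3*1+3=6 · T[4,4]:4*0+1=1
[5] T[5,1]:1*1+0=1 · T[5,2]:2*7+1=15 · T[5,3]:3*6+7=25 · T[5,4]:4*1+6=10 · T[5,5]:5*0+1=1
[6] T[6,1]:1*1+0=1 · T[6,2]:2*15+1=31 · T[6,3]:3*25+15=90 · T[6,4]:4*10+25=65 · T[6,5]:5*1+10=15 · T[6,6]:6*0+1=1
B_5 = ΣS(5,k) = 1+15+25+10+1 = 52
B_6 = ΣS(6,k) = 1+31+90+65+15+1 = 203

52, 203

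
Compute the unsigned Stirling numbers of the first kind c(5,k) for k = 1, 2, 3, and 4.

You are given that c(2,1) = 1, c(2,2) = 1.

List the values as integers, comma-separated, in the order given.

r3: T_3,1=2×1+0=2; T_3,2=2×1+1=3; T_3,3=2×0+1=1
r4: T_4,1=3×2+0=6; T_4,2=3×3+2=11; T_4,3=3×1+3=6; T_4,4=3×0+1=1
r5: T_5,1=4×6+0=24; T_5,2=4×11+6=50; T_5,3=4×6+11=35; T_5,4=4×1+6=10
Read c(5,1) = 24, c(5,2) = 50, c(5,3) = 35, c(5,4) = 10.

24, 50, 35, 10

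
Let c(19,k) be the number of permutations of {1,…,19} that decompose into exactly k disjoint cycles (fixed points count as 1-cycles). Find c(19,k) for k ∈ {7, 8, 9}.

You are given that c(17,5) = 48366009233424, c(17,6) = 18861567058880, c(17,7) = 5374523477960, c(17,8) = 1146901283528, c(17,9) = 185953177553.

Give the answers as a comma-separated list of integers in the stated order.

row 18: T[18][6]=17·18861567058880+48366009233424=369012649234384  T[18][7]=17·5374523477960+18861567058880=110228466184200  T[18][8]=17·1146901283528+5374523477960=24871845297936  T[18][9]=17·185953177553+1146901283528=4308105301929
row 19: T[19][7]=18·110228466184200+369012649234384=2353125040549984  T[19][8]=18·24871845297936+110228466184200=557921681547048  T[19][9]=18·4308105301929+24871845297936=102417740732658
Read c(19,7) = 2353125040549984, c(19,8) = 557921681547048, c(19,9) = 102417740732658.

2353125040549984, 557921681547048, 102417740732658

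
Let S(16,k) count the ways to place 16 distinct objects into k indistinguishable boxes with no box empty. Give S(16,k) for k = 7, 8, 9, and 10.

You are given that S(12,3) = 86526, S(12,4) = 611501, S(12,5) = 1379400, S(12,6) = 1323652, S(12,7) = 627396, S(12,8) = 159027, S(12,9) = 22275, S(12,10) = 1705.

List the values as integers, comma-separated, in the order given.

i=13: T(13,4)=86526+4·611501=2532530 | T(13,5)=611501+5·1379400=7508501 | T(13,6)=1379400+6·1323652=9321312 | T(13,7)=1323652+7·627396=5715424 | T(13,8)=627396+8·159027=1899612 | T(13,9)=159027+9·22275=359502 | T(13,10)=22275+10·1705=39325
i=14: T(14,5)=2532530+5·7508501=40075035 | T(14,6)=7508501+6·9321312=63436373 | T(14,7)=9321312+7·5715424=49329280 | T(14,8)=5715424+8·1899612=20912320 | T(14,9)=1899612+9·359502=5135130 | T(14,10)=359502+10·39325=752752
i=15: T(15,6)=40075035+6·63436373=420693273 | T(15,7)=63436373+7·49329280=408741333 | T(15,8)=49329280+8·20912320=216627840 | T(15,9)=20912320+9·5135130=67128490 | T(15,10)=5135130+10·752752=12662650
i=16: T(16,7)=420693273+7·408741333=3281882604 | T(16,8)=408741333+8·216627840=2141764053 | T(16,9)=216627840+9·67128490=820784250 | T(16,10)=67128490+10·12662650=193754990
Read S(16,7) = 3281882604, S(16,8) = 2141764053, S(16,9) = 820784250, S(16,10) = 193754990.

3281882604, 2141764053, 820784250, 193754990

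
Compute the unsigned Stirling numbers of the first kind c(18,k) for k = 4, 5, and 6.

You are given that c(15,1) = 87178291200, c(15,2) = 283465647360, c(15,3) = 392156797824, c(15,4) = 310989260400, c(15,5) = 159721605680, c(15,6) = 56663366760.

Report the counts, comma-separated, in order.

1583313975727488, 909299905844112, 369012649234384

@16  (16,2):283465647360·15+87178291200→4339163001600, (16,3):392156797824·15+283465647360→6165817614720, (16,4):310989260400·15+392156797824→5056995703824, (16,5):159721605680·15+310989260400→2706813345600, (16,6):56663366760·15+159721605680→1009672107080
@17  (17,3):6165817614720·16+4339163001600→102992244837120, (17,4):5056995703824·16+6165817614720→87077748875904, (17,5):2706813345600·16+5056995703824→48366009233424, (17,6):1009672107080·16+2706813345600→18861567058880
@18  (18,4):87077748875904·17+102992244837120→1583313975727488, (18,5):48366009233424·17+87077748875904→909299905844112, (18,6):18861567058880·17+48366009233424→369012649234384
Read c(18,4) = 1583313975727488, c(18,5) = 909299905844112, c(18,6) = 369012649234384.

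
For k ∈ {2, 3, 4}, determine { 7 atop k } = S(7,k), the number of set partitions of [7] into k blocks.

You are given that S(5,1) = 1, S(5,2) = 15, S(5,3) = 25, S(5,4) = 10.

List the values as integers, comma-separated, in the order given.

i=6: T(6,1)=0+1·1=1 | T(6,2)=1+2·15=31 | T(6,3)=15+3·25=90 | T(6,4)=25+4·10=65
i=7: T(7,2)=1+2·31=63 | T(7,3)=31+3·90=301 | T(7,4)=90+4·65=350
Read S(7,2) = 63, S(7,3) = 301, S(7,4) = 350.

63, 301, 350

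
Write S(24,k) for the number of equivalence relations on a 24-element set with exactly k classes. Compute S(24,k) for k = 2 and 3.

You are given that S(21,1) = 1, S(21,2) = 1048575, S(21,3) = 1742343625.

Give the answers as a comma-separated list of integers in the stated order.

@22  (22,1):1·1+0→1, (22,2):1048575·2+1→2097151, (22,3):1742343625·3+1048575→5228079450
@23  (23,1):1·1+0→1, (23,2):2097151·2+1→4194303, (23,3):5228079450·3+2097151→15686335501
@24  (24,2):4194303·2+1→8388607, (24,3):15686335501·3+4194303→47063200806
Read S(24,2) = 8388607, S(24,3) = 47063200806.

8388607, 47063200806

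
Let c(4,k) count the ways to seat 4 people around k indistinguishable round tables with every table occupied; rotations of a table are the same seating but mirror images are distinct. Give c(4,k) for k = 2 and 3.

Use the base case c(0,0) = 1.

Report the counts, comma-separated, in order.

11, 6

@1  (1,1):0·0+1→1
@2  (2,1):1·1+0→1, (2,2):0·1+1→1
@3  (3,1):1·2+0→2, (3,2):1·2+1→3, (3,3):0·2+1→1
@4  (4,2):3·3+2→11, (4,3):1·3+3→6
Read c(4,2) = 11, c(4,3) = 6.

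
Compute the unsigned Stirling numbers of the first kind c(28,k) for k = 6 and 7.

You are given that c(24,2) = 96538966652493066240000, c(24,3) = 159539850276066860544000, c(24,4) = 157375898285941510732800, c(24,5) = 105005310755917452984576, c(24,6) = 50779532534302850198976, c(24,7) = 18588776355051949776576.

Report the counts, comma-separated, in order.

28969458895980281319670568448, 11616723683566425573507775872

i=25: T(25,3)=96538966652493066240000+24·159539850276066860544000=3925495373278097719296000 | T(25,4)=159539850276066860544000+24·157375898285941510732800=3936561409138663118131200 | T(25,5)=157375898285941510732800+24·105005310755917452984576=2677503356427960382362624 | T(25,6)=105005310755917452984576+24·50779532534302850198976=1323714091579185857760000 | T(25,7)=50779532534302850198976+24·18588776355051949776576=496910165055549644836800
i=26: T(26,4)=3925495373278097719296000+25·3936561409138663118131200=102339530601744675672576000 | T(26,5)=3936561409138663118131200+25·2677503356427960382362624=70874145319837672677196800 | T(26,6)=2677503356427960382362624+25·1323714091579185857760000=35770355645907606826362624 | T(26,7)=1323714091579185857760000+25·496910165055549644836800=13746468217967926978680000
i=27: T(27,5)=102339530601744675672576000+26·70874145319837672677196800=1945067308917524165279692800 | T(27,6)=70874145319837672677196800+26·35770355645907606826362624=1000903392113435450162625024 | T(27,7)=35770355645907606826362624+26·13746468217967926978680000=393178529313073708272042624
i=28: T(28,6)=1945067308917524165279692800+27·1000903392113435450162625024=28969458895980281319670568448 | T(28,7)=1000903392113435450162625024+27·393178529313073708272042624=11616723683566425573507775872
Read c(28,6) = 28969458895980281319670568448, c(28,7) = 11616723683566425573507775872.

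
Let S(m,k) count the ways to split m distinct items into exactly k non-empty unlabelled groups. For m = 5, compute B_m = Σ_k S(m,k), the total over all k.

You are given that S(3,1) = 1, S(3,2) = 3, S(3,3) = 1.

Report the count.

52

[4] T[4,1]:1*1+0=1 · T[4,2]:2*3+1=7 · T[4,3]:3*1+3=6 · T[4,4]:4*0+1=1
[5] T[5,1]:1*1+0=1 · T[5,2]:2*7+1=15 · T[5,3]:3*6+7=25 · T[5,4]:4*1+6=10 · T[5,5]:5*0+1=1
B_5 = ΣS(5,k) = 1+15+25+10+1 = 52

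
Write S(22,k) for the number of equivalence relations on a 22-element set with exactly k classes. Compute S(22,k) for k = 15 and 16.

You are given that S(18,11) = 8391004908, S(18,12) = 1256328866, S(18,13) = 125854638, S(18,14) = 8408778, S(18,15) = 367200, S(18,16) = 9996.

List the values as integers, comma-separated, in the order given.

@19  (19,12):1256328866·12+8391004908→23466951300, (19,13):125854638·13+1256328866→2892439160, (19,14):8408778·14+125854638→243577530, (19,15):367200·15+8408778→13916778, (19,16):9996·16+367200→527136
@20  (20,13):2892439160·13+23466951300→61068660380, (20,14):243577530·14+2892439160→6302524580, (20,15):13916778·15+243577530→452329200, (20,16):527136·16+13916778→22350954
@21  (21,14):6302524580·14+61068660380→149304004500, (21,15):452329200·15+6302524580→13087462580, (21,16):22350954·16+452329200→809944464
@22  (22,15):13087462580·15+149304004500→345615943200, (22,16):809944464·16+13087462580→26046574004
Read S(22,15) = 345615943200, S(22,16) = 26046574004.

345615943200, 26046574004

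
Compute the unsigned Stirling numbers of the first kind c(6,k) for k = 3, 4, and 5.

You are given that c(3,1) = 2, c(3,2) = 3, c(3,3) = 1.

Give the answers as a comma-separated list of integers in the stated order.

225, 85, 15

row 4: T[4][1]=3·2+0=6  T[4][2]=3·3+2=11  T[4][3]=3·1+3=6  T[4][4]=3·0+1=1
row 5: T[5][2]=4·11+6=50  T[5][3]=4·6+11=35  T[5][4]=4·1+6=10  T[5][5]=4·0+1=1
row 6: T[6][3]=5·35+50=225  T[6][4]=5·10+35=85  T[6][5]=5·1+10=15
Read c(6,3) = 225, c(6,4) = 85, c(6,5) = 15.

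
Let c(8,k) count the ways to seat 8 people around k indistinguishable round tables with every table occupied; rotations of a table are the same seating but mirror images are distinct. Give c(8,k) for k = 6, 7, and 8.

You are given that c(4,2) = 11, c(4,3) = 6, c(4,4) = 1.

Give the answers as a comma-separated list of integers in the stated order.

r5: T_5,3=4×6+11=35; T_5,4=4×1+6=10; T_5,5=4×0+1=1
r6: T_6,4=5×10+35=85; T_6,5=5×1+10=15; T_6,6=5×0+1=1
r7: T_7,5=6×15+85=175; T_7,6=6×1+15=21; T_7,7=6×0+1=1
r8: T_8,6=7×21+175=322; T_8,7=7×1+21=28; T_8,8=7×0+1=1
Read c(8,6) = 322, c(8,7) = 28, c(8,8) = 1.

322, 28, 1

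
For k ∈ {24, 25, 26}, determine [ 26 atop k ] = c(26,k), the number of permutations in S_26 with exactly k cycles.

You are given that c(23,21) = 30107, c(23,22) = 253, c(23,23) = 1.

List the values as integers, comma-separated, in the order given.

50050, 325, 1

i=24: T(24,22)=30107+23·253=35926 | T(24,23)=253+23·1=276 | T(24,24)=1+23·0=1
i=25: T(25,23)=35926+24·276=42550 | T(25,24)=276+24·1=300 | T(25,25)=1+24·0=1
i=26: T(26,24)=42550+25·300=50050 | T(26,25)=300+25·1=325 | T(26,26)=1+25·0=1
Read c(26,24) = 50050, c(26,25) = 325, c(26,26) = 1.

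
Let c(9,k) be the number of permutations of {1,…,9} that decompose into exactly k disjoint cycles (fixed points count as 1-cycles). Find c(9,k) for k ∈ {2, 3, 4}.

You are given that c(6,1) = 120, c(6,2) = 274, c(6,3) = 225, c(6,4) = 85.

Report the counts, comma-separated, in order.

109584, 118124, 67284

@7  (7,1):120·6+0→720, (7,2):274·6+120→1764, (7,3):225·6+274→1624, (7,4):85·6+225→735
@8  (8,1):720·7+0→5040, (8,2):1764·7+720→13068, (8,3):1624·7+1764→13132, (8,4):735·7+1624→6769
@9  (9,2):13068·8+5040→109584, (9,3):13132·8+13068→118124, (9,4):6769·8+13132→67284
Read c(9,2) = 109584, c(9,3) = 118124, c(9,4) = 67284.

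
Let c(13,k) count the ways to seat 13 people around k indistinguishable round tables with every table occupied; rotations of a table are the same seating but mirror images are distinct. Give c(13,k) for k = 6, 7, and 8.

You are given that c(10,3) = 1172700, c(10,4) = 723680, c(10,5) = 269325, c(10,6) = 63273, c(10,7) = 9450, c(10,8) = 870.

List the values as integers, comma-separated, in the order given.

[11] T[11,4]:10*723680+1172700=8409500 · T[11,5]:10*269325+723680=3416930 · T[11,6]:10*63273+269325=902055 · T[11,7]:10*9450+63273=157773 · T[11,8]:10*870+9450=18150
[12] T[12,5]:11*3416930+8409500=45995730 · T[12,6]:11*902055+3416930=13339535 · T[12,7]:11*157773+902055=2637558 · T[12,8]:11*18150+157773=357423
[13] T[13,6]:12*13339535+45995730=206070150 · T[13,7]:12*2637558+13339535=44990231 · T[13,8]:12*357423+2637558=6926634
Read c(13,6) = 206070150, c(13,7) = 44990231, c(13,8) = 6926634.

206070150, 44990231, 6926634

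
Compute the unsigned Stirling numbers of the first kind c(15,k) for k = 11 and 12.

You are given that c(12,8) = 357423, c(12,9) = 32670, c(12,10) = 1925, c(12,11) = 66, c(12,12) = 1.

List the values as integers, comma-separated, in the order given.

@13  (13,9):32670·12+357423→749463, (13,10):1925·12+32670→55770, (13,11):66·12+1925→2717, (13,12):1·12+66→78
@14  (14,10):55770·13+749463→1474473, (14,11):2717·13+55770→91091, (14,12):78·13+2717→3731
@15  (15,11):91091·14+1474473→2749747, (15,12):3731·14+91091→143325
Read c(15,11) = 2749747, c(15,12) = 143325.

2749747, 143325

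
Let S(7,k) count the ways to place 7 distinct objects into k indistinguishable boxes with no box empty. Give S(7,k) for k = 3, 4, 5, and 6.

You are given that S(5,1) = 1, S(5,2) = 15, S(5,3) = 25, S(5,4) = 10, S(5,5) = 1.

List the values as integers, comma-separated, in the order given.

301, 350, 140, 21

[6] T[6,2]:2*15+1=31 · T[6,3]:3*25+15=90 · T[6,4]:4*10+25=65 · T[6,5]:5*1+10=15 · T[6,6]:6*0+1=1
[7] T[7,3]:3*90+31=301 · T[7,4]:4*65+90=350 · T[7,5]:5*15+65=140 · T[7,6]:6*1+15=21
Read S(7,3) = 301, S(7,4) = 350, S(7,5) = 140, S(7,6) = 21.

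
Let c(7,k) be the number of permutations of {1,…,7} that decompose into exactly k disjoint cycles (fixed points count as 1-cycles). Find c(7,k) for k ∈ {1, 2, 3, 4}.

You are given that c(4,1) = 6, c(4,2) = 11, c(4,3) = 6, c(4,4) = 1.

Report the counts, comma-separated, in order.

720, 1764, 1624, 735

@5  (5,1):6·4+0→24, (5,2):11·4+6→50, (5,3):6·4+11→35, (5,4):1·4+6→10
@6  (6,1):24·5+0→120, (6,2):50·5+24→274, (6,3):35·5+50→225, (6,4):10·5+35→85
@7  (7,1):120·6+0→720, (7,2):274·6+120→1764, (7,3):225·6+274→1624, (7,4):85·6+225→735
Read c(7,1) = 720, c(7,2) = 1764, c(7,3) = 1624, c(7,4) = 735.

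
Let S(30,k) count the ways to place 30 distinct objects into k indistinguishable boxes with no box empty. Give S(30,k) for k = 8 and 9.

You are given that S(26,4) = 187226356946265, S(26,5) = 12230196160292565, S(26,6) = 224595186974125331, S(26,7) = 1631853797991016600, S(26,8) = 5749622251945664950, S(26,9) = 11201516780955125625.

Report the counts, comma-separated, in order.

i=27: T(27,5)=187226356946265+5·12230196160292565=61338207158409090 | T(27,6)=12230196160292565+6·224595186974125331=1359801318005044551 | T(27,7)=224595186974125331+7·1631853797991016600=11647571772911241531 | T(27,8)=1631853797991016600+8·5749622251945664950=47628831813556336200 | T(27,9)=5749622251945664950+9·11201516780955125625=106563273280541795575
i=28: T(28,6)=61338207158409090+6·1359801318005044551=8220146115188676396 | T(28,7)=1359801318005044551+7·11647571772911241531=82892803728383735268 | T(28,8)=11647571772911241531+8·47628831813556336200=392678226281361931131 | T(28,9)=47628831813556336200+9·106563273280541795575=1006698291338432496375
i=29: T(29,7)=8220146115188676396+7·82892803728383735268=588469772213874823272 | T(29,8)=82892803728383735268+8·392678226281361931131=3224318613979279184316 | T(29,9)=392678226281361931131+9·1006698291338432496375=9452962848327254398506
i=30: T(30,8)=588469772213874823272+8·3224318613979279184316=26383018684048108297800 | T(30,9)=3224318613979279184316+9·9452962848327254398506=88300984248924568770870
Read S(30,8) = 26383018684048108297800, S(30,9) = 88300984248924568770870.

26383018684048108297800, 88300984248924568770870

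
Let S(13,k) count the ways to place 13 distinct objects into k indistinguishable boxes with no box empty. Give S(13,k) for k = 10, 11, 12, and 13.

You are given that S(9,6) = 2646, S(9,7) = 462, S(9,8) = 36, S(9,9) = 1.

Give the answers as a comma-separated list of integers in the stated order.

39325, 2431, 78, 1

row 10: T[10][7]=7·462+2646=5880  T[10][8]=8·36+462=750  T[10][9]=9·1+36=45  T[10][10]=10·0+1=1
row 11: T[11][8]=8·750+5880=11880  T[11][9]=9·45+750=1155  T[11][10]=10·1+45=55  T[11][11]=11·0+1=1
row 12: T[12][9]=9·1155+11880=22275  T[12][10]=10·55+1155=1705  T[12][11]=11·1+55=66  T[12][12]=12·0+1=1
row 13: T[13][10]=10·1705+22275=39325  T[13][11]=11·66+1705=2431  T[13][12]=12·1+66=78  T[13][13]=13·0+1=1
Read S(13,10) = 39325, S(13,11) = 2431, S(13,12) = 78, S(13,13) = 1.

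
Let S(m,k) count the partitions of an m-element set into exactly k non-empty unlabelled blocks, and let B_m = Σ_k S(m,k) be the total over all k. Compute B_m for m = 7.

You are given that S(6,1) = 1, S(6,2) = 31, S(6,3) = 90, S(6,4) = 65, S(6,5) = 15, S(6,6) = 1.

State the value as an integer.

877

i=7: T(7,1)=0+1·1=1 | T(7,2)=1+2·31=63 | T(7,3)=31+3·90=301 | T(7,4)=90+4·65=350 | T(7,5)=65+5·15=140 | T(7,6)=15+6·1=21 | T(7,7)=1+7·0=1
B_7 = ΣS(7,k) = 1+63+301+350+140+21+1 = 877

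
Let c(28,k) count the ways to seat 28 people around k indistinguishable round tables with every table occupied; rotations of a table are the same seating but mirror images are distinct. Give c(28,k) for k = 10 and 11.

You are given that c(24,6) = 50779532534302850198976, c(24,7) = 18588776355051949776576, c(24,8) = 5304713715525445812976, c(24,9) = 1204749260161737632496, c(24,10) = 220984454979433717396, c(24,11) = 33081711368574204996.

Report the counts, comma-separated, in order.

195460557459107504515368560, 33819732719881270820297640

r25: T_25,7=24×18588776355051949776576+50779532534302850198976=496910165055549644836800; T_25,8=24×5304713715525445812976+18588776355051949776576=145901905527662649288000; T_25,9=24×1204749260161737632496+5304713715525445812976=34218695959407148992880; T_25,10=24×220984454979433717396+1204749260161737632496=6508376179668146850000; T_25,11=24×33081711368574204996+220984454979433717396=1014945527825214637300
r26: T_26,8=25×145901905527662649288000+496910165055549644836800=4144457803247115877036800; T_26,9=25×34218695959407148992880+145901905527662649288000=1001369304512841374110000; T_26,10=25×6508376179668146850000+34218695959407148992880=196928100451110820242880; T_26,11=25×1014945527825214637300+6508376179668146850000=31882014375298512782500
r27: T_27,9=26×1001369304512841374110000+4144457803247115877036800=30180059720580991603896800; T_27,10=26×196928100451110820242880+1001369304512841374110000=6121499916241722700424880; T_27,11=26×31882014375298512782500+196928100451110820242880=1025860474208872152587880
r28: T_28,10=27×6121499916241722700424880+30180059720580991603896800=195460557459107504515368560; T_28,11=27×1025860474208872152587880+6121499916241722700424880=33819732719881270820297640
Read c(28,10) = 195460557459107504515368560, c(28,11) = 33819732719881270820297640.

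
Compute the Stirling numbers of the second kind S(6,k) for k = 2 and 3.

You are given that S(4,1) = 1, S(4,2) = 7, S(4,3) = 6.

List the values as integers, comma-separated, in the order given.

31, 90

row 5: T[5][1]=1·1+0=1  T[5][2]=2·7+1=15  T[5][3]=3·6+7=25
row 6: T[6][2]=2·15+1=31  T[6][3]=3·25+15=90
Read S(6,2) = 31, S(6,3) = 90.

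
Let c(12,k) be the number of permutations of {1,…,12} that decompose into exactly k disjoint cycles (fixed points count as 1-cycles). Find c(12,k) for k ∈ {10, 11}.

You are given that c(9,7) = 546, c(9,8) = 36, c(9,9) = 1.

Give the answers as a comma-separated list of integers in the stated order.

@10  (10,8):36·9+546→870, (10,9):1·9+36→45, (10,10):0·9+1→1
@11  (11,9):45·10+870→1320, (11,10):1·10+45→55, (11,11):0·10+1→1
@12  (12,10):55·11+1320→1925, (12,11):1·11+55→66
Read c(12,10) = 1925, c(12,11) = 66.

1925, 66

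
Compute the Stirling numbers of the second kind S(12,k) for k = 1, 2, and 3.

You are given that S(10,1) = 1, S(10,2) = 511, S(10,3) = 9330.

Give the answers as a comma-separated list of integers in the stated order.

1, 2047, 86526

row 11: T[11][1]=1·1+0=1  T[11][2]=2·511+1=1023  T[11][3]=3·9330+511=28501
row 12: T[12][1]=1·1+0=1  T[12][2]=2·1023+1=2047  T[12][3]=3·28501+1023=86526
Read S(12,1) = 1, S(12,2) = 2047, S(12,3) = 86526.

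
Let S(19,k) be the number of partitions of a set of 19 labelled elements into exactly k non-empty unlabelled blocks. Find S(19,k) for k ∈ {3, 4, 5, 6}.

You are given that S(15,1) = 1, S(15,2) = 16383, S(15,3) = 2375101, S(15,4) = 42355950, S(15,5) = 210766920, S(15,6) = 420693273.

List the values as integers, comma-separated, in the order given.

193448101, 11259666950, 147589284710, 693081601779

r16: T_16,1=1×1+0=1; T_16,2=2×16383+1=32767; T_16,3=3×2375101+16383=7141686; T_16,4=4×42355950+2375101=171798901; T_16,5=5×210766920+42355950=1096190550; T_16,6=6×420693273+210766920=2734926558
r17: T_17,1=1×1+0=1; T_17,2=2×32767+1=65535; T_17,3=3×7141686+32767=21457825; T_17,4=4×171798901+7141686=694337290; T_17,5=5×1096190550+171798901=5652751651; T_17,6=6×2734926558+1096190550=17505749898
r18: T_18,2=2×65535+1=131071; T_18,3=3×21457825+65535=64439010; T_18,4=4×694337290+21457825=2798806985; T_18,5=5×5652751651+694337290=28958095545; T_18,6=6×17505749898+5652751651=110687251039
r19: T_19,3=3×64439010+131071=193448101; T_19,4=4×2798806985+64439010=11259666950; T_19,5=5×28958095545+2798806985=147589284710; T_19,6=6×110687251039+28958095545=693081601779
Read S(19,3) = 193448101, S(19,4) = 11259666950, S(19,5) = 147589284710, S(19,6) = 693081601779.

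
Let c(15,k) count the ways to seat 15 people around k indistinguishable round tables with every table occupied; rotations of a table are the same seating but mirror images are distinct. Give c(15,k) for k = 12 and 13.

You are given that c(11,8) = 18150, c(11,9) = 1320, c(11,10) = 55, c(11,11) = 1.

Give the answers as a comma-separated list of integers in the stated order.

143325, 5005

r12: T_12,9=11×1320+18150=32670; T_12,10=11×55+1320=1925; T_12,11=11×1+55=66; T_12,12=11×0+1=1
r13: T_13,10=12×1925+32670=55770; T_13,11=12×66+1925=2717; T_13,12=12×1+66=78; T_13,13=12×0+1=1
r14: T_14,11=13×2717+55770=91091; T_14,12=13×78+2717=3731; T_14,13=13×1+78=91
r15: T_15,12=14×3731+91091=143325; T_15,13=14×91+3731=5005
Read c(15,12) = 143325, c(15,13) = 5005.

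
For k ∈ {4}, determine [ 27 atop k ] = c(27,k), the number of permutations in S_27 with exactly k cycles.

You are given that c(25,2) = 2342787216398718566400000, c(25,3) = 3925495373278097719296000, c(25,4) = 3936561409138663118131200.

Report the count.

2761307967193712729035776000

[26] T[26,3]:25*3925495373278097719296000+2342787216398718566400000=100480171548351161548800000 · T[26,4]:25*3936561409138663118131200+3925495373278097719296000=102339530601744675672576000
[27] T[27,4]:26*102339530601744675672576000+100480171548351161548800000=2761307967193712729035776000
Read c(27,4) = 2761307967193712729035776000.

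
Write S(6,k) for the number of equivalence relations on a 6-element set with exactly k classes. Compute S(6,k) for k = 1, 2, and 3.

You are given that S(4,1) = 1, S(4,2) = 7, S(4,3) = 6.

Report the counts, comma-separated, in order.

1, 31, 90

@5  (5,1):1·1+0→1, (5,2):7·2+1→15, (5,3):6·3+7→25
@6  (6,1):1·1+0→1, (6,2):15·2+1→31, (6,3):25·3+15→90
Read S(6,1) = 1, S(6,2) = 31, S(6,3) = 90.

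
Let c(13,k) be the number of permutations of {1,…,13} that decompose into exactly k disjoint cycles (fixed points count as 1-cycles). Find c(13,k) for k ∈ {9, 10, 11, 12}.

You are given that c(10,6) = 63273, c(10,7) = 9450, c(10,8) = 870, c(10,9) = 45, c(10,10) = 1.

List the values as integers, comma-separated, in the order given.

749463, 55770, 2717, 78

i=11: T(11,7)=63273+10·9450=157773 | T(11,8)=9450+10·870=18150 | T(11,9)=870+10·45=1320 | T(11,10)=45+10·1=55 | T(11,11)=1+10·0=1
i=12: T(12,8)=157773+11·18150=357423 | T(12,9)=18150+11·1320=32670 | T(12,10)=1320+11·55=1925 | T(12,11)=55+11·1=66 | T(12,12)=1+11·0=1
i=13: T(13,9)=357423+12·32670=749463 | T(13,10)=32670+12·1925=55770 | T(13,11)=1925+12·66=2717 | T(13,12)=66+12·1=78
Read c(13,9) = 749463, c(13,10) = 55770, c(13,11) = 2717, c(13,12) = 78.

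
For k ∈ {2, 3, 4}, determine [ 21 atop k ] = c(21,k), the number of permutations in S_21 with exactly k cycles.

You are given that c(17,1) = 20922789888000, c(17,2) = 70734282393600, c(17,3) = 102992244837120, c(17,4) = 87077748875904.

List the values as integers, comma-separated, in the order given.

8752948036761600000, 13803759753640704000, 12870931245150988800

[18] T[18,1]:17*20922789888000+0=355687428096000 · T[18,2]:17*70734282393600+20922789888000=1223405590579200 · T[18,3]:17*102992244837120+70734282393600=1821602444624640 · T[18,4]:17*87077748875904+102992244837120=1583313975727488
[19] T[19,1]:18*355687428096000+0=6402373705728000 · T[19,2]:18*1223405590579200+355687428096000=22376988058521600 · T[19,3]:18*1821602444624640+1223405590579200=34012249593822720 · T[19,4]:18*1583313975727488+1821602444624640=30321254007719424
[20] T[20,1]:19*6402373705728000+0=121645100408832000 · T[20,2]:19*22376988058521600+6402373705728000=431565146817638400 · T[20,3]:19*34012249593822720+22376988058521600=668609730341153280 · T[20,4]:19*30321254007719424+34012249593822720=610116075740491776
[21] T[21,2]:20*431565146817638400+121645100408832000=8752948036761600000 · T[21,3]:20*668609730341153280+431565146817638400=13803759753640704000 · T[21,4]:20*610116075740491776+668609730341153280=12870931245150988800
Read c(21,2) = 8752948036761600000, c(21,3) = 13803759753640704000, c(21,4) = 12870931245150988800.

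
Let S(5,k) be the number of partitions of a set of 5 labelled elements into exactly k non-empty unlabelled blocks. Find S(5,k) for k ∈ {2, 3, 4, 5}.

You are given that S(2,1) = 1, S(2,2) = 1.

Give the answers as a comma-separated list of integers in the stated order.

15, 25, 10, 1

[3] T[3,1]:1*1+0=1 · T[3,2]:2*1+1=3 · T[3,3]:3*0+1=1
[4] T[4,1]:1*1+0=1 · T[4,2]:2*3+1=7 · T[4,3]:3*1+3=6 · T[4,4]:4*0+1=1
[5] T[5,2]:2*7+1=15 · T[5,3]:3*6+7=25 · T[5,4]:4*1+6=10 · T[5,5]:5*0+1=1
Read S(5,2) = 15, S(5,3) = 25, S(5,4) = 10, S(5,5) = 1.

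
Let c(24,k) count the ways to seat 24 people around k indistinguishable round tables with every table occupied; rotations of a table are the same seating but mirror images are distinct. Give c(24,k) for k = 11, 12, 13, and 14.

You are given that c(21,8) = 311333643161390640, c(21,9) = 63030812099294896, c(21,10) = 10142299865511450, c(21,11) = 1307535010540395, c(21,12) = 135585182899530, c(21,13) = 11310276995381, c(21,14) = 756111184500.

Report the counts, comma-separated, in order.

r22: T_22,9=21×63030812099294896+311333643161390640=1634980697246583456; T_22,10=21×10142299865511450+63030812099294896=276019109275035346; T_22,11=21×1307535010540395+10142299865511450=37600535086859745; T_22,12=21×135585182899530+1307535010540395=4154823851430525; T_22,13=21×11310276995381+135585182899530=373100999802531; T_22,14=21×756111184500+11310276995381=27188611869881
r23: T_23,10=22×276019109275035346+1634980697246583456=7707401101297361068; T_23,11=22×37600535086859745+276019109275035346=1103230881185949736; T_23,12=22×4154823851430525+37600535086859745=129006659818331295; T_23,13=22×373100999802531+4154823851430525=12363045847086207; T_23,14=22×27188611869881+373100999802531=971250460939913
r24: T_24,11=23×1103230881185949736+7707401101297361068=33081711368574204996; T_24,12=23×129006659818331295+1103230881185949736=4070384057007569521; T_24,13=23×12363045847086207+129006659818331295=413356714301314056; T_24,14=23×971250460939913+12363045847086207=34701806448704206
Read c(24,11) = 33081711368574204996, c(24,12) = 4070384057007569521, c(24,13) = 413356714301314056, c(24,14) = 34701806448704206.

33081711368574204996, 4070384057007569521, 413356714301314056, 34701806448704206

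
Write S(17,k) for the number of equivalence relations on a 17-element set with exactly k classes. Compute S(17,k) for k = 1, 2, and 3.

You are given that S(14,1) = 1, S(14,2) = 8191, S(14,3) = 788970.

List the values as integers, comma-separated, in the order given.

r15: T_15,1=1×1+0=1; T_15,2=2×8191+1=16383; T_15,3=3×788970+8191=2375101
r16: T_16,1=1×1+0=1; T_16,2=2×16383+1=32767; T_16,3=3×2375101+16383=7141686
r17: T_17,1=1×1+0=1; T_17,2=2×32767+1=65535; T_17,3=3×7141686+32767=21457825
Read S(17,1) = 1, S(17,2) = 65535, S(17,3) = 21457825.

1, 65535, 21457825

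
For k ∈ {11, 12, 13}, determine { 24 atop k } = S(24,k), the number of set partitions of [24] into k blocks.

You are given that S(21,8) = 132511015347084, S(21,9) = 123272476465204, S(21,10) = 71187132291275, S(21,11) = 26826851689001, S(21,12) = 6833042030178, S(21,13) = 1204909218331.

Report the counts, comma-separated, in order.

[22] T[22,9]:9*123272476465204+132511015347084=1241963303533920 · T[22,10]:10*71187132291275+123272476465204=835143799377954 · T[22,11]:11*26826851689001+71187132291275=366282500870286 · T[22,12]:12*6833042030178+26826851689001=108823356051137 · T[22,13]:13*1204909218331+6833042030178=22496861868481
[23] T[23,10]:10*835143799377954+1241963303533920=9593401297313460 · T[23,11]:11*366282500870286+835143799377954=4864251308951100 · T[23,12]:12*108823356051137+366282500870286=1672162773483930 · T[23,13]:13*22496861868481+108823356051137=401282560341390
[24] T[24,11]:11*4864251308951100+9593401297313460=63100165695775560 · T[24,12]:12*1672162773483930+4864251308951100=24930204590758260 · T[24,13]:13*401282560341390+1672162773483930=6888836057922000
Read S(24,11) = 63100165695775560, S(24,12) = 24930204590758260, S(24,13) = 6888836057922000.

63100165695775560, 24930204590758260, 6888836057922000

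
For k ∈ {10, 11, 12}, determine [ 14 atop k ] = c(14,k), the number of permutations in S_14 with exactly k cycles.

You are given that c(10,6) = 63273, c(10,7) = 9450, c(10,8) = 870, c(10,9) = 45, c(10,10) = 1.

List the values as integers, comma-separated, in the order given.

1474473, 91091, 3731

row 11: T[11][7]=10·9450+63273=157773  T[11][8]=10·870+9450=18150  T[11][9]=10·45+870=1320  T[11][10]=10·1+45=55  T[11][11]=10·0+1=1
row 12: T[12][8]=11·18150+157773=357423  T[12][9]=11·1320+18150=32670  T[12][10]=11·55+1320=1925  T[12][11]=11·1+55=66  T[12][12]=11·0+1=1
row 13: T[13][9]=12·32670+357423=749463  T[13][10]=12·1925+32670=55770  T[13][11]=12·66+1925=2717  T[13][12]=12·1+66=78
row 14: T[14][10]=13·55770+749463=1474473  T[14][11]=13·2717+55770=91091  T[14][12]=13·78+2717=3731
Read c(14,10) = 1474473, c(14,11) = 91091, c(14,12) = 3731.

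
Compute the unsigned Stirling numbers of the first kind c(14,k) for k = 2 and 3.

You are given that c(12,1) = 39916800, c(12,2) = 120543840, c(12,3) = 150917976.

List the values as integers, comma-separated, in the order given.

[13] T[13,1]:12*39916800+0=479001600 · T[13,2]:12*120543840+39916800=1486442880 · T[13,3]:12*150917976+120543840=1931559552
[14] T[14,2]:13*1486442880+479001600=19802759040 · T[14,3]:13*1931559552+1486442880=26596717056
Read c(14,2) = 19802759040, c(14,3) = 26596717056.

19802759040, 26596717056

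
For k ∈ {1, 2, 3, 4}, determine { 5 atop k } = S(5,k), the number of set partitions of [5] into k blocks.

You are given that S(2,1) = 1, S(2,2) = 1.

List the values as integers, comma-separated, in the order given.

i=3: T(3,1)=0+1·1=1 | T(3,2)=1+2·1=3 | T(3,3)=1+3·0=1
i=4: T(4,1)=0+1·1=1 | T(4,2)=1+2·3=7 | T(4,3)=3+3·1=6 | T(4,4)=1+4·0=1
i=5: T(5,1)=0+1·1=1 | T(5,2)=1+2·7=15 | T(5,3)=7+3·6=25 | T(5,4)=6+4·1=10
Read S(5,1) = 1, S(5,2) = 15, S(5,3) = 25, S(5,4) = 10.

1, 15, 25, 10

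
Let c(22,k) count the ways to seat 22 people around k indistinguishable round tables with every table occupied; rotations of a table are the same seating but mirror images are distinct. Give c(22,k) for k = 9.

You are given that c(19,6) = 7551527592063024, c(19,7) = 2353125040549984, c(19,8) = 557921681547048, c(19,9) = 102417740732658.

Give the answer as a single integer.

1634980697246583456

@20  (20,7):2353125040549984·19+7551527592063024→52260903362512720, (20,8):557921681547048·19+2353125040549984→12953636989943896, (20,9):102417740732658·19+557921681547048→2503858755467550
@21  (21,8):12953636989943896·20+52260903362512720→311333643161390640, (21,9):2503858755467550·20+12953636989943896→63030812099294896
@22  (22,9):63030812099294896·21+311333643161390640→1634980697246583456
Read c(22,9) = 1634980697246583456.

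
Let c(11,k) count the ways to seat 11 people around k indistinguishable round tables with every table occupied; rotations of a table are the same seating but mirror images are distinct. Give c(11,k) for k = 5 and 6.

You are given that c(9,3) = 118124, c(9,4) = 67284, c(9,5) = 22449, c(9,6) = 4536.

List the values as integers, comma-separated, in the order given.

3416930, 902055

[10] T[10,4]:9*67284+118124=723680 · T[10,5]:9*22449+67284=269325 · T[10,6]:9*4536+22449=63273
[11] T[11,5]:10*269325+723680=3416930 · T[11,6]:10*63273+269325=902055
Read c(11,5) = 3416930, c(11,6) = 902055.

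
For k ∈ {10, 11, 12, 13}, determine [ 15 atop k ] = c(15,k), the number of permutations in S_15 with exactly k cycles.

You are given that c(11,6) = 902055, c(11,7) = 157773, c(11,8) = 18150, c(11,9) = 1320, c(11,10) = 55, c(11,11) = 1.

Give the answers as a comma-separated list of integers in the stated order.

37312275, 2749747, 143325, 5005

[12] T[12,7]:11*157773+902055=2637558 · T[12,8]:11*18150+157773=357423 · T[12,9]:11*1320+18150=32670 · T[12,10]:11*55+1320=1925 · T[12,11]:11*1+55=66 · T[12,12]:11*0+1=1
[13] T[13,8]:12*357423+2637558=6926634 · T[13,9]:12*32670+357423=749463 · T[13,10]:12*1925+32670=55770 · T[13,11]:12*66+1925=2717 · T[13,12]:12*1+66=78 · T[13,13]:12*0+1=1
[14] T[14,9]:13*749463+6926634=16669653 · T[14,10]:13*55770+749463=1474473 · T[14,11]:13*2717+55770=91091 · T[14,12]:13*78+2717=3731 · T[14,13]:13*1+78=91
[15] T[15,10]:14*1474473+16669653=37312275 · T[15,11]:14*91091+1474473=2749747 · T[15,12]:14*3731+91091=143325 · T[15,13]:14*91+3731=5005
Read c(15,10) = 37312275, c(15,11) = 2749747, c(15,12) = 143325, c(15,13) = 5005.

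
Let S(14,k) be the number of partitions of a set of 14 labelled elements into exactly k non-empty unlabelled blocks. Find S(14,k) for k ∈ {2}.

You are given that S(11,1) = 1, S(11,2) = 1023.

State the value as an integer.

@12  (12,1):1·1+0→1, (12,2):1023·2+1→2047
@13  (13,1):1·1+0→1, (13,2):2047·2+1→4095
@14  (14,2):4095·2+1→8191
Read S(14,2) = 8191.

8191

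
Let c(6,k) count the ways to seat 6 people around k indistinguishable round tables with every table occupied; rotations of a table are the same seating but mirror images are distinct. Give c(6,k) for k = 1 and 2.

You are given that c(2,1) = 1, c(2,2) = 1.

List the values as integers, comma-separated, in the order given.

i=3: T(3,1)=0+2·1=2 | T(3,2)=1+2·1=3
i=4: T(4,1)=0+3·2=6 | T(4,2)=2+3·3=11
i=5: T(5,1)=0+4·6=24 | T(5,2)=6+4·11=50
i=6: T(6,1)=0+5·24=120 | T(6,2)=24+5·50=274
Read c(6,1) = 120, c(6,2) = 274.

120, 274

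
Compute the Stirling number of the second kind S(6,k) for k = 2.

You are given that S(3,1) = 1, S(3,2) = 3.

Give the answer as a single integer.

[4] T[4,1]:1*1+0=1 · T[4,2]:2*3+1=7
[5] T[5,1]:1*1+0=1 · T[5,2]:2*7+1=15
[6] T[6,2]:2*15+1=31
Read S(6,2) = 31.

31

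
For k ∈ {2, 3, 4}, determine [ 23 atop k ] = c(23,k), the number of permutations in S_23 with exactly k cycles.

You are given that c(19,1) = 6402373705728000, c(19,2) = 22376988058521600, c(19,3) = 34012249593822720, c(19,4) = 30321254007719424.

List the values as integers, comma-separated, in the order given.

r20: T_20,1=19×6402373705728000+0=121645100408832000; T_20,2=19×22376988058521600+6402373705728000=431565146817638400; T_20,3=19×34012249593822720+22376988058521600=668609730341153280; T_20,4=19×30321254007719424+34012249593822720=610116075740491776
r21: T_21,1=20×121645100408832000+0=2432902008176640000; T_21,2=20×431565146817638400+121645100408832000=8752948036761600000; T_21,3=20×668609730341153280+431565146817638400=13803759753640704000; T_21,4=20×610116075740491776+668609730341153280=12870931245150988800
r22: T_22,1=21×2432902008176640000+0=51090942171709440000; T_22,2=21×8752948036761600000+2432902008176640000=186244810780170240000; T_22,3=21×13803759753640704000+8752948036761600000=298631902863216384000; T_22,4=21×12870931245150988800+13803759753640704000=284093315901811468800
r23: T_23,2=22×186244810780170240000+51090942171709440000=4148476779335454720000; T_23,3=22×298631902863216384000+186244810780170240000=6756146673770930688000; T_23,4=22×284093315901811468800+298631902863216384000=6548684852703068697600
Read c(23,2) = 4148476779335454720000, c(23,3) = 6756146673770930688000, c(23,4) = 6548684852703068697600.

4148476779335454720000, 6756146673770930688000, 6548684852703068697600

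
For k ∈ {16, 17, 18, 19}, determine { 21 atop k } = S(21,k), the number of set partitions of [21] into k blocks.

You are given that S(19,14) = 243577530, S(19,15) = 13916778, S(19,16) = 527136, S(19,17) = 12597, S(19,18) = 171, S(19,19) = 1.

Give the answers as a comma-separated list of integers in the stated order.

r20: T_20,15=15×13916778+243577530=452329200; T_20,16=16×527136+13916778=22350954; T_20,17=17×12597+527136=741285; T_20,18=18×171+12597=15675; T_20,19=19×1+171=190
r21: T_21,16=16×22350954+452329200=809944464; T_21,17=17×741285+22350954=34952799; T_21,18=18×15675+741285=1023435; T_21,19=19×190+15675=19285
Read S(21,16) = 809944464, S(21,17) = 34952799, S(21,18) = 1023435, S(21,19) = 19285.

809944464, 34952799, 1023435, 19285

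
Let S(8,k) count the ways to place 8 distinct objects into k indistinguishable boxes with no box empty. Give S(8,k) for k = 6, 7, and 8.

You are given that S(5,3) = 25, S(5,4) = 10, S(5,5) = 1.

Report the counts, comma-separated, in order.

r6: T_6,4=4×10+25=65; T_6,5=5×1+10=15; T_6,6=6×0+1=1
r7: T_7,5=5×15+65=140; T_7,6=6×1+15=21; T_7,7=7×0+1=1
r8: T_8,6=6×21+140=266; T_8,7=7×1+21=28; T_8,8=8×0+1=1
Read S(8,6) = 266, S(8,7) = 28, S(8,8) = 1.

266, 28, 1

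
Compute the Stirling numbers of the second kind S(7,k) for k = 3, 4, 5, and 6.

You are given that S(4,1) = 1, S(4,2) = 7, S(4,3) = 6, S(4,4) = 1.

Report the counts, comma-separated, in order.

[5] T[5,1]:1*1+0=1 · T[5,2]:2*7+1=15 · T[5,3]:3*6+7=25 · T[5,4]:4*1+6=10 · T[5,5]:5*0+1=1
[6] T[6,2]:2*15+1=31 · T[6,3]:3*25+15=90 · T[6,4]:4*10+25=65 · T[6,5]:5*1+10=15 · T[6,6]:6*0+1=1
[7] T[7,3]:3*90+31=301 · T[7,4]:4*65+90=350 · T[7,5]:5*15+65=140 · T[7,6]:6*1+15=21
Read S(7,3) = 301, S(7,4) = 350, S(7,5) = 140, S(7,6) = 21.

301, 350, 140, 21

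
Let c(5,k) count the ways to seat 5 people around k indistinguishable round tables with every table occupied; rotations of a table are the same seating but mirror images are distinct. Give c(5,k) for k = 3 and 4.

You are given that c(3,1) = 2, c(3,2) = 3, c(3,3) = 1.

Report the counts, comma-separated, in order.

35, 10

i=4: T(4,2)=2+3·3=11 | T(4,3)=3+3·1=6 | T(4,4)=1+3·0=1
i=5: T(5,3)=11+4·6=35 | T(5,4)=6+4·1=10
Read c(5,3) = 35, c(5,4) = 10.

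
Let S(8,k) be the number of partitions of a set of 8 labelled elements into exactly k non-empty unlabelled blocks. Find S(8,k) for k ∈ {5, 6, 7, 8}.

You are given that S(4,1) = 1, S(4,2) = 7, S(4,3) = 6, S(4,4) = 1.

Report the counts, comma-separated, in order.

@5  (5,2):7·2+1→15, (5,3):6·3+7→25, (5,4):1·4+6→10, (5,5):0·5+1→1
@6  (6,3):25·3+15→90, (6,4):10·4+25→65, (6,5):1·5+10→15, (6,6):0·6+1→1
@7  (7,4):65·4+90→350, (7,5):15·5+65→140, (7,6):1·6+15→21, (7,7):0·7+1→1
@8  (8,5):140·5+350→1050, (8,6):21·6+140→266, (8,7):1·7+21→28, (8,8):0·8+1→1
Read S(8,5) = 1050, S(8,6) = 266, S(8,7) = 28, S(8,8) = 1.

1050, 266, 28, 1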